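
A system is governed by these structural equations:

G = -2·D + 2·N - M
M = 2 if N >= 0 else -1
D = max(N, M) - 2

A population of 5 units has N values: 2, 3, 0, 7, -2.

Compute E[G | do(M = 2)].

Every unit gets M=2 under the intervention. G values become 2, 2, -2, 2, -6; E[G|do(M=2)] = -0.4.

-0.4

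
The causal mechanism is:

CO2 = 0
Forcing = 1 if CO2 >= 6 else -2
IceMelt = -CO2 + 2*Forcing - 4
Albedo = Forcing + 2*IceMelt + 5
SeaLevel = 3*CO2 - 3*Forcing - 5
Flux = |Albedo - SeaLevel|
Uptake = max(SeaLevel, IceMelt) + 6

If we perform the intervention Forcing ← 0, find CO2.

0

Under do(Forcing=0), the mechanism Forcing = 1 if CO2 >= 6 else -2 is discarded; Forcing is fixed at 0.
CO2 is not downstream of the intervention, so its value is determined by the original equations.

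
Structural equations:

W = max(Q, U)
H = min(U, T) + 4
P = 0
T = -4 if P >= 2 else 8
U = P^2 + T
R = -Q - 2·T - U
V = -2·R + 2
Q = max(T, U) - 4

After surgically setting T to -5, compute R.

Under do(T=-5), the mechanism T = -4 if P >= 2 else 8 is discarded; T is fixed at -5.
U = P^2 + T  [with P=0, T=-5]  = -5
Q = max(T, U) - 4  [with T=-5, U=-5]  = -9
R = -Q - 2·T - U  [with Q=-9, T=-5, U=-5]  = 24

24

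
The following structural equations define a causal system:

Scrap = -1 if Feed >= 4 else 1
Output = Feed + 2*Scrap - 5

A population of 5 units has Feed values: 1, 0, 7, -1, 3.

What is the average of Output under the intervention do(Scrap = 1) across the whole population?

Every unit gets Scrap=1 under the intervention. Output values become -2, -3, 4, -4, 0; E[Output|do(Scrap=1)] = -1.

-1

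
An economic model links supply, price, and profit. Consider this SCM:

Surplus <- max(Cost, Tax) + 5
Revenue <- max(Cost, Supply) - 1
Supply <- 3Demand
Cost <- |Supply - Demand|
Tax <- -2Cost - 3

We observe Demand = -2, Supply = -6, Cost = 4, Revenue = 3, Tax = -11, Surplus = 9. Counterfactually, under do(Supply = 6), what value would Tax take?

do(Supply=6) replaces the equation Supply <- 3Demand with the constant Supply = 6.
Cost = |Supply - Demand|  [with Supply=6, Demand=-2]  = 8
Tax = -2Cost - 3  [with Cost=8]  = -19

-19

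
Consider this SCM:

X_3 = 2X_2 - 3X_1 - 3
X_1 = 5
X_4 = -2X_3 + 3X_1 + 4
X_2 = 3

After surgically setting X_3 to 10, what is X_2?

3

Under do(X_3=10), the mechanism X_3 = 2X_2 - 3X_1 - 3 is discarded; X_3 is fixed at 10.
Since X_2 is not a descendant of the intervened variable, it is unaffected.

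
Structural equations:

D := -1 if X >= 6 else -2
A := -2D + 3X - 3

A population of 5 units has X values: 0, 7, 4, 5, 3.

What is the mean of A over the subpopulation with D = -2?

10

E[A|D=-2] averages over only the 4 units with D=-2 (X = 0, 4, 5, 3): A = 1, 13, 16, 10, mean 10.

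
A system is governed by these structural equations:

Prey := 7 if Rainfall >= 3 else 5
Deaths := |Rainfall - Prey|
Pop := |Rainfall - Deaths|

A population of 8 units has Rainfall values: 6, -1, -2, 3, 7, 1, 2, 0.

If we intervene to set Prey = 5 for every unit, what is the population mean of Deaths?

The intervention sets Prey=5 in all 8 units regardless of Rainfall. Recomputing Deaths per unit gives 1, 6, 7, 2, 2, 4, 3, 5; average 3.75.

3.75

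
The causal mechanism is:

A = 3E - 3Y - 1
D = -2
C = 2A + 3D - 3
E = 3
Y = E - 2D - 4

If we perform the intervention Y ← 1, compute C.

do(Y=1) replaces the equation Y = E - 2D - 4 with the constant Y = 1.
A = 3E - 3Y - 1  [with E=3, Y=1]  = 5
C = 2A + 3D - 3  [with A=5, D=-2]  = 1

1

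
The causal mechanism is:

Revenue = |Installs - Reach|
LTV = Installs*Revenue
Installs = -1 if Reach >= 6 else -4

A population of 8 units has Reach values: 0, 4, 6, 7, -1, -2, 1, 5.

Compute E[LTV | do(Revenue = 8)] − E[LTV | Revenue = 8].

-6

do(Revenue=8) breaks Revenue's dependence on Reach. With Revenue=8 fixed, LTV across the units is -32, -32, -8, -8, -32, -32, -32, -32, mean -26.
E[LTV|Revenue=8] averages over only the 2 units with Revenue=8 (Reach = 4, 7): LTV = -32, -8, mean -20.
Difference = -26 − (-20) = -6.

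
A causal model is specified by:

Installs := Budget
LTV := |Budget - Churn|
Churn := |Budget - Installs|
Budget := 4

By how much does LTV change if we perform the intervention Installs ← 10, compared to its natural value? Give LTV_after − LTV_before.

-2

Under do(Installs=10), the mechanism Installs := Budget is discarded; Installs is fixed at 10.
Churn = |Budget - Installs|  [with Budget=4, Installs=10]  = 6
LTV = |Budget - Churn|  [with Budget=4, Churn=6]  = 2
Without intervention: Installs = Budget  [with Budget=4]  = 4; Churn = |Budget - Installs|  [with Budget=4, Installs=4]  = 0; LTV = |Budget - Churn|  [with Budget=4, Churn=0]  = 4.
Change = 2 − 4 = -2.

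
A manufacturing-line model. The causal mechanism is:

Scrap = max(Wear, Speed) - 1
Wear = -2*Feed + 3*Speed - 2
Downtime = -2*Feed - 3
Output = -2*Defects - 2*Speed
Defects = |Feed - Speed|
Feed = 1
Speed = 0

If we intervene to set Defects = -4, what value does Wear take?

-4

Under do(Defects=-4), the mechanism Defects = |Feed - Speed| is discarded; Defects is fixed at -4.
Since Wear is not a descendant of the intervened variable, it is unaffected.
Wear = -2*Feed + 3*Speed - 2  [with Feed=1, Speed=0]  = -4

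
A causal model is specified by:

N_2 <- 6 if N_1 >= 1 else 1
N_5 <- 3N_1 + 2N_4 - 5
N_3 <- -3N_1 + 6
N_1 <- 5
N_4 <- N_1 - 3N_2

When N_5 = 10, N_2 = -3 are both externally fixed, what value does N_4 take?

Setting N_5 = 10, N_2 = -3 by intervention discards those variables' equations.
N_4 = N_1 - 3N_2  [with N_1=5, N_2=-3]  = 14

14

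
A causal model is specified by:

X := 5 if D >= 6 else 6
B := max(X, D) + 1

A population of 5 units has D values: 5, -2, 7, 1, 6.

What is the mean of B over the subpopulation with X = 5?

7.5

E[B|X=5] averages over only the 2 units with X=5 (D = 7, 6): B = 8, 7, mean 7.5.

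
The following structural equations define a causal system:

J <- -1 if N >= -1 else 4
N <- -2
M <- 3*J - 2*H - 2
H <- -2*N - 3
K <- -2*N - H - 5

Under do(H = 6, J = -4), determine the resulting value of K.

The joint intervention fixes H = 6, J = -4, removing each variable's own equation.
K = -2*N - H - 5  [with N=-2, H=6]  = -7

-7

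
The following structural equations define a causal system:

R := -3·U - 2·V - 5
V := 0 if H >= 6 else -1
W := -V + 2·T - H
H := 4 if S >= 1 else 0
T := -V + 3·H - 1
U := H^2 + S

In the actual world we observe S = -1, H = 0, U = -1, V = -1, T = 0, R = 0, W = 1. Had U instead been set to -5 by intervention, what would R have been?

The intervention breaks the incoming arrows to U: U := H^2 + S no longer applies, and U = -5.
H = 4 if S >= 1 else 0  [with S=-1]  = 0
V = 0 if H >= 6 else -1  [with H=0]  = -1
R = -3·U - 2·V - 5  [with U=-5, V=-1]  = 12

12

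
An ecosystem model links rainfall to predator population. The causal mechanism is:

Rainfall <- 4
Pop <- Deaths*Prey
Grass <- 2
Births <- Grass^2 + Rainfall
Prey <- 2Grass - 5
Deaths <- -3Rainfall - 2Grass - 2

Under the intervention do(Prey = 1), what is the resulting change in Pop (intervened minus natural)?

-36

The intervention breaks the incoming arrows to Prey: Prey <- 2Grass - 5 no longer applies, and Prey = 1.
Deaths = -3Rainfall - 2Grass - 2  [with Rainfall=4, Grass=2]  = -18
Pop = Deaths*Prey  [with Deaths=-18, Prey=1]  = -18
Without intervention: Prey = 2Grass - 5  [with Grass=2]  = -1; Deaths = -3Rainfall - 2Grass - 2  [with Rainfall=4, Grass=2]  = -18; Pop = Deaths*Prey  [with Deaths=-18, Prey=-1]  = 18.
Change = -18 − 18 = -36.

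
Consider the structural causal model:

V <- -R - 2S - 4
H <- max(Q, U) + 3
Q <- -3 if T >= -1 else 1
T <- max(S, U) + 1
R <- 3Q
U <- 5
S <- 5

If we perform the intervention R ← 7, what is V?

The intervention breaks the incoming arrows to R: R <- 3Q no longer applies, and R = 7.
V = -R - 2S - 4  [with R=7, S=5]  = -21

-21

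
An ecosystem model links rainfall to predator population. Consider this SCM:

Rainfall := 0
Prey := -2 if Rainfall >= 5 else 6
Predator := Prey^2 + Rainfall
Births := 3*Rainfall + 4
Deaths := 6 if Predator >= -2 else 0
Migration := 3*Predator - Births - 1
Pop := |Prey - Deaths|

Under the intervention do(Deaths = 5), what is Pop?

1

Under do(Deaths=5), the mechanism Deaths := 6 if Predator >= -2 else 0 is discarded; Deaths is fixed at 5.
Prey = -2 if Rainfall >= 5 else 6  [with Rainfall=0]  = 6
Pop = |Prey - Deaths|  [with Prey=6, Deaths=5]  = 1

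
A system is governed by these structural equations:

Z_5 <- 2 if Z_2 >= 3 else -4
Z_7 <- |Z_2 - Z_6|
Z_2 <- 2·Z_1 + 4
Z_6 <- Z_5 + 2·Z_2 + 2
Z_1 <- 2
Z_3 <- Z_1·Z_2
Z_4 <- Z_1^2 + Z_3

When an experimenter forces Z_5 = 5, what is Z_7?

Under do(Z_5=5), the mechanism Z_5 <- 2 if Z_2 >= 3 else -4 is discarded; Z_5 is fixed at 5.
Z_2 = 2·Z_1 + 4  [with Z_1=2]  = 8
Z_6 = Z_5 + 2·Z_2 + 2  [with Z_5=5, Z_2=8]  = 23
Z_7 = |Z_2 - Z_6|  [with Z_2=8, Z_6=23]  = 15

15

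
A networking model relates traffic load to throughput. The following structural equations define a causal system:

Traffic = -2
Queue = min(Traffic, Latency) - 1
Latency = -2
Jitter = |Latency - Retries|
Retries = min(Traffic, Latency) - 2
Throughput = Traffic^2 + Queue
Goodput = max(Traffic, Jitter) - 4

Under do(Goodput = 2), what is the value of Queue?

Intervening sets Goodput = 2 and removes its equation (Goodput = max(Traffic, Jitter) - 4).
Queue is not downstream of the intervention, so its value is determined by the original equations.
Queue = min(Traffic, Latency) - 1  [with Traffic=-2, Latency=-2]  = -3

-3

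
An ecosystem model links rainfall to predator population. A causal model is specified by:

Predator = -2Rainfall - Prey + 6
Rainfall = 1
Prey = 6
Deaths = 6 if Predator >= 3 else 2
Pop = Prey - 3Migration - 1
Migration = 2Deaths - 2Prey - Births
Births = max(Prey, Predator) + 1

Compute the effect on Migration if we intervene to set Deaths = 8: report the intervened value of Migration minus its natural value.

12

The intervention breaks the incoming arrows to Deaths: Deaths = 6 if Predator >= 3 else 2 no longer applies, and Deaths = 8.
Predator = -2Rainfall - Prey + 6  [with Rainfall=1, Prey=6]  = -2
Births = max(Prey, Predator) + 1  [with Prey=6, Predator=-2]  = 7
Migration = 2Deaths - 2Prey - Births  [with Deaths=8, Prey=6, Births=7]  = -3
Without intervention: Predator = -2Rainfall - Prey + 6  [with Rainfall=1, Prey=6]  = -2; Births = max(Prey, Predator) + 1  [with Prey=6, Predator=-2]  = 7; Deaths = 6 if Predator >= 3 else 2  [with Predator=-2]  = 2; Migration = 2Deaths - 2Prey - Births  [with Deaths=2, Prey=6, Births=7]  = -15.
Change = -3 − (-15) = 12.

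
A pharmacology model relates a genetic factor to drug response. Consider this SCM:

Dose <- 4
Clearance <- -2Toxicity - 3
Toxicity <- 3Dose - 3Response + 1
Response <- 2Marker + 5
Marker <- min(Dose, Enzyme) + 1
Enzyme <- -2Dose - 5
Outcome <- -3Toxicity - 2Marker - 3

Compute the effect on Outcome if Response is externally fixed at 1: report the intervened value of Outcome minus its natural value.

180

The intervention breaks the incoming arrows to Response: Response <- 2Marker + 5 no longer applies, and Response = 1.
Enzyme = -2Dose - 5  [with Dose=4]  = -13
Marker = min(Dose, Enzyme) + 1  [with Dose=4, Enzyme=-13]  = -12
Toxicity = 3Dose - 3Response + 1  [with Dose=4, Response=1]  = 10
Outcome = -3Toxicity - 2Marker - 3  [with Toxicity=10, Marker=-12]  = -9
Without intervention: Enzyme = -2Dose - 5  [with Dose=4]  = -13; Marker = min(Dose, Enzyme) + 1  [with Dose=4, Enzyme=-13]  = -12; Response = 2Marker + 5  [with Marker=-12]  = -19; Toxicity = 3Dose - 3Response + 1  [with Dose=4, Response=-19]  = 70; Outcome = -3Toxicity - 2Marker - 3  [with Toxicity=70, Marker=-12]  = -189.
Change = -9 − (-189) = 180.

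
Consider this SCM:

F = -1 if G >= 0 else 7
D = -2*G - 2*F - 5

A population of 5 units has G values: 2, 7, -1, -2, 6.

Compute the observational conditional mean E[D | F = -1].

-13

Conditioning on F=-1 selects the 3 unit(s) with G ∈ {2, 7, 6}. Their D values: -7, -17, -15. Mean = -13.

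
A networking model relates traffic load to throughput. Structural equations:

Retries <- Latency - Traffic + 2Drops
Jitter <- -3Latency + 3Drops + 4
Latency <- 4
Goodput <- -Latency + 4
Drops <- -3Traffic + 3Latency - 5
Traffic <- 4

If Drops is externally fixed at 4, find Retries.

8

The intervention breaks the incoming arrows to Drops: Drops <- -3Traffic + 3Latency - 5 no longer applies, and Drops = 4.
Retries = Latency - Traffic + 2Drops  [with Latency=4, Traffic=4, Drops=4]  = 8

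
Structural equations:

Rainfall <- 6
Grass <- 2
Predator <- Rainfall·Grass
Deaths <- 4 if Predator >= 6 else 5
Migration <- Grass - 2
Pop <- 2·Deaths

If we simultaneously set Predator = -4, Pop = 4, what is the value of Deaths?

Setting Predator = -4, Pop = 4 by intervention discards those variables' equations.
Deaths = 4 if Predator >= 6 else 5  [with Predator=-4]  = 5

5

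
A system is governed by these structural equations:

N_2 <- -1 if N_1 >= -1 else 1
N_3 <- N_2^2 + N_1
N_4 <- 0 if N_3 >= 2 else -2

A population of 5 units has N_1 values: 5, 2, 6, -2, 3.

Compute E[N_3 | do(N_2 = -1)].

do(N_2=-1) breaks N_2's dependence on N_1. With N_2=-1 fixed, N_3 across the units is 6, 3, 7, -1, 4, mean 3.8.

3.8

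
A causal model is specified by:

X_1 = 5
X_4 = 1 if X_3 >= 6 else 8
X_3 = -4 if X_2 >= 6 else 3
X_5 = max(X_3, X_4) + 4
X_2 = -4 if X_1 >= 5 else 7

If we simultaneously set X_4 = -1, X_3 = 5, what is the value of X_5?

9

The joint intervention fixes X_4 = -1, X_3 = 5, removing each variable's own equation.
X_5 = max(X_3, X_4) + 4  [with X_3=5, X_4=-1]  = 9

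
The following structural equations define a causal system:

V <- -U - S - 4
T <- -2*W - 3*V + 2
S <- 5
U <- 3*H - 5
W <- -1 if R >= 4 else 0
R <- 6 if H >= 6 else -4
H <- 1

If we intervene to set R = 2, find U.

do(R=2) replaces the equation R <- 6 if H >= 6 else -4 with the constant R = 2.
U is not downstream of the intervention, so its value is determined by the original equations.
U = 3*H - 5  [with H=1]  = -2

-2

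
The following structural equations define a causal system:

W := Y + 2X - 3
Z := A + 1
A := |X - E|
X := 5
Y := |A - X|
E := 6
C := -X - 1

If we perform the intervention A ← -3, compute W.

15

The intervention breaks the incoming arrows to A: A := |X - E| no longer applies, and A = -3.
Y = |A - X|  [with A=-3, X=5]  = 8
W = Y + 2X - 3  [with Y=8, X=5]  = 15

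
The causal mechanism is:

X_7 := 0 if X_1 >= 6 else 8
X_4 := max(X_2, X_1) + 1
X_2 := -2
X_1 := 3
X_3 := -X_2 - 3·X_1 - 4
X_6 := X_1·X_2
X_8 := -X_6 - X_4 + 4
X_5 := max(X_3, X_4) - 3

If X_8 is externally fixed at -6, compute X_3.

Under do(X_8=-6), the mechanism X_8 := -X_6 - X_4 + 4 is discarded; X_8 is fixed at -6.
No directed path runs from X_8 to X_3, so X_3 keeps its natural value.
X_3 = -X_2 - 3·X_1 - 4  [with X_2=-2, X_1=3]  = -11

-11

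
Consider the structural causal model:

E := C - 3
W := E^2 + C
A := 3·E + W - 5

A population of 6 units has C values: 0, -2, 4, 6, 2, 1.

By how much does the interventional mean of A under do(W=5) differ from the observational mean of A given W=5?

-2

Every unit gets W=5 under the intervention. A values become -9, -15, 3, 9, -3, -6; E[A|do(W=5)] = -3.5.
Conditioning on W=5 selects the 2 unit(s) with C ∈ {4, 1}. Their A values: 3, -6. Mean = -1.5.
Difference = -3.5 − (-1.5) = -2.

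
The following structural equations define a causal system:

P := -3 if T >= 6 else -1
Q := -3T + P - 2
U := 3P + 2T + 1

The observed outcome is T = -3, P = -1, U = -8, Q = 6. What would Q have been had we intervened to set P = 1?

Under do(P=1), the mechanism P := -3 if T >= 6 else -1 is discarded; P is fixed at 1.
Q = -3T + P - 2  [with T=-3, P=1]  = 8

8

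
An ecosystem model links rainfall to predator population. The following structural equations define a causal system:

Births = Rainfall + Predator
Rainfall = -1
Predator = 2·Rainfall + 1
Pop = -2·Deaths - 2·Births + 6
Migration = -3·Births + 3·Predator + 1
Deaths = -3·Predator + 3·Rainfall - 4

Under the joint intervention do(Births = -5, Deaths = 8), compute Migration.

13

Setting Births = -5, Deaths = 8 by intervention discards those variables' equations.
Predator = 2·Rainfall + 1  [with Rainfall=-1]  = -1
Migration = -3·Births + 3·Predator + 1  [with Births=-5, Predator=-1]  = 13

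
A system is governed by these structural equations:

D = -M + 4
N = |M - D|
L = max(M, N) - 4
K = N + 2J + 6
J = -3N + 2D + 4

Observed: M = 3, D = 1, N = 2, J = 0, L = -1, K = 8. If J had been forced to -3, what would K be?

2

Under do(J=-3), the mechanism J = -3N + 2D + 4 is discarded; J is fixed at -3.
D = -M + 4  [with M=3]  = 1
N = |M - D|  [with M=3, D=1]  = 2
K = N + 2J + 6  [with N=2, J=-3]  = 2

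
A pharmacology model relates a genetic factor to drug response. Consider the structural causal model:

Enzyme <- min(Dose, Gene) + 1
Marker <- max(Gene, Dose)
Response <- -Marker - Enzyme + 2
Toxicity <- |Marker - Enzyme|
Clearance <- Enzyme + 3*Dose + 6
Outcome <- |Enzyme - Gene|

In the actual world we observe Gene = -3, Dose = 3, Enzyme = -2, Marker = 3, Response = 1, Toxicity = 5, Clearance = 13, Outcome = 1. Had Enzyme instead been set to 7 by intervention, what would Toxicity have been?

The intervention breaks the incoming arrows to Enzyme: Enzyme <- min(Dose, Gene) + 1 no longer applies, and Enzyme = 7.
Marker = max(Gene, Dose)  [with Gene=-3, Dose=3]  = 3
Toxicity = |Marker - Enzyme|  [with Marker=3, Enzyme=7]  = 4

4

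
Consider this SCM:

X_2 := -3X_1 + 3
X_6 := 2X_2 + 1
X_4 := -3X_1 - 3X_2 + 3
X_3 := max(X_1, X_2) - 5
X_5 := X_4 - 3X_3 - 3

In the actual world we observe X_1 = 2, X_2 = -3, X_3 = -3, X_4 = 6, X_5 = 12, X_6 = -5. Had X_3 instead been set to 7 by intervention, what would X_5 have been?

-18

do(X_3=7) replaces the equation X_3 := max(X_1, X_2) - 5 with the constant X_3 = 7.
X_2 = -3X_1 + 3  [with X_1=2]  = -3
X_4 = -3X_1 - 3X_2 + 3  [with X_1=2, X_2=-3]  = 6
X_5 = X_4 - 3X_3 - 3  [with X_4=6, X_3=7]  = -18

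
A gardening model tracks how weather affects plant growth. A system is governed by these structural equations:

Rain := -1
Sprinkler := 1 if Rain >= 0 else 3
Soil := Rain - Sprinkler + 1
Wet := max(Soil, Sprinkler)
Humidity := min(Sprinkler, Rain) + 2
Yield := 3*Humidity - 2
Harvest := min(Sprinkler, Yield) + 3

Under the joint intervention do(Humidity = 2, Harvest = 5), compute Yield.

4

Under do(Humidity = 2, Harvest = 5), each intervened variable's structural equation is replaced by its fixed value.
Yield = 3*Humidity - 2  [with Humidity=2]  = 4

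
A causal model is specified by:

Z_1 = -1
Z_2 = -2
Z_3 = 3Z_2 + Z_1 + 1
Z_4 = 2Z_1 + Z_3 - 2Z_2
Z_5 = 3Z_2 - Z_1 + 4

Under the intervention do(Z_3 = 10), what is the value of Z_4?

12

The intervention breaks the incoming arrows to Z_3: Z_3 = 3Z_2 + Z_1 + 1 no longer applies, and Z_3 = 10.
Z_4 = 2Z_1 + Z_3 - 2Z_2  [with Z_1=-1, Z_3=10, Z_2=-2]  = 12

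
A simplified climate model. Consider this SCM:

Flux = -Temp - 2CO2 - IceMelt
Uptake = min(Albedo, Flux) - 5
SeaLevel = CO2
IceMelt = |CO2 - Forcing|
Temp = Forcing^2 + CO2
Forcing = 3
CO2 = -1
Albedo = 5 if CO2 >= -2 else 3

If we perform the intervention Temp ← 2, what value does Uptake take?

The intervention breaks the incoming arrows to Temp: Temp = Forcing^2 + CO2 no longer applies, and Temp = 2.
IceMelt = |CO2 - Forcing|  [with CO2=-1, Forcing=3]  = 4
Albedo = 5 if CO2 >= -2 else 3  [with CO2=-1]  = 5
Flux = -Temp - 2CO2 - IceMelt  [with Temp=2, CO2=-1, IceMelt=4]  = -4
Uptake = min(Albedo, Flux) - 5  [with Albedo=5, Flux=-4]  = -9

-9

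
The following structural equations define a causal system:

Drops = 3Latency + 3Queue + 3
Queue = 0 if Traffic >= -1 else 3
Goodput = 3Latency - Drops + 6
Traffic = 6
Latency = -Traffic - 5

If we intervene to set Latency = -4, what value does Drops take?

-9

Under do(Latency=-4), the mechanism Latency = -Traffic - 5 is discarded; Latency is fixed at -4.
Queue = 0 if Traffic >= -1 else 3  [with Traffic=6]  = 0
Drops = 3Latency + 3Queue + 3  [with Latency=-4, Queue=0]  = -9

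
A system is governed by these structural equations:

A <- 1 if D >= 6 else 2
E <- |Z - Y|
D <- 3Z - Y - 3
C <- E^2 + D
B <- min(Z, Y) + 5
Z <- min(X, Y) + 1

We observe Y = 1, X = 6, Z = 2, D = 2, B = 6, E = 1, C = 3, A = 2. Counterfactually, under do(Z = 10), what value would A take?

1

The intervention breaks the incoming arrows to Z: Z <- min(X, Y) + 1 no longer applies, and Z = 10.
D = 3Z - Y - 3  [with Z=10, Y=1]  = 26
A = 1 if D >= 6 else 2  [with D=26]  = 1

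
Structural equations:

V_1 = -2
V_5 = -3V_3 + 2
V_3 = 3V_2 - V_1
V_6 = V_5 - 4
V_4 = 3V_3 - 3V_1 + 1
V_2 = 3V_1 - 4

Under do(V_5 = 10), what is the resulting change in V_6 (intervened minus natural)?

-76

The intervention breaks the incoming arrows to V_5: V_5 = -3V_3 + 2 no longer applies, and V_5 = 10.
V_6 = V_5 - 4  [with V_5=10]  = 6
Without intervention: V_2 = 3V_1 - 4  [with V_1=-2]  = -10; V_3 = 3V_2 - V_1  [with V_2=-10, V_1=-2]  = -28; V_5 = -3V_3 + 2  [with V_3=-28]  = 86; V_6 = V_5 - 4  [with V_5=86]  = 82.
Change = 6 − 82 = -76.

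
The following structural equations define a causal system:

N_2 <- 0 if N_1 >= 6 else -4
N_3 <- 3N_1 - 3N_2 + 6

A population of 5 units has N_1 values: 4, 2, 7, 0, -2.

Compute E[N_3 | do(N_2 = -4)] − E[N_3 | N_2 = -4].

3.6

do(N_2=-4) breaks N_2's dependence on N_1. With N_2=-4 fixed, N_3 across the units is 30, 24, 39, 18, 12, mean 24.6.
Conditioning on N_2=-4 selects the 4 unit(s) with N_1 ∈ {4, 2, 0, -2}. Their N_3 values: 30, 24, 18, 12. Mean = 21.
Difference = 24.6 − 21 = 3.6.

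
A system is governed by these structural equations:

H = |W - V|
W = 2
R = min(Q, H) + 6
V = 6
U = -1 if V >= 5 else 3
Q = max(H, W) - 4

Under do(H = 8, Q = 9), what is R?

Setting H = 8, Q = 9 by intervention discards those variables' equations.
R = min(Q, H) + 6  [with Q=9, H=8]  = 14

14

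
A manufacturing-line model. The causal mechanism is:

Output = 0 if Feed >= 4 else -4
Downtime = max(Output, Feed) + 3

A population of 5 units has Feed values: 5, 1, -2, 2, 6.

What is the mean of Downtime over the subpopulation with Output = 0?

8.5

Observing Output=0 restricts to units where Output's equation naturally yields 0: Feed ∈ {5, 6}. In that subpopulation Downtime = 8, 9, mean 8.5.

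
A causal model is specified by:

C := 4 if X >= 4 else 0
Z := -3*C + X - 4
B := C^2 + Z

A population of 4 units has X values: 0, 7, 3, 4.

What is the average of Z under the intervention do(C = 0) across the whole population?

do(C=0) breaks C's dependence on X. With C=0 fixed, Z across the units is -4, 3, -1, 0, mean -0.5.

-0.5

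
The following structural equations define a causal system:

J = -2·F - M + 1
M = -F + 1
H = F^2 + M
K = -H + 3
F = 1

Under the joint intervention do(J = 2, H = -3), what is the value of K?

Under do(J = 2, H = -3), each intervened variable's structural equation is replaced by its fixed value.
K = -H + 3  [with H=-3]  = 6

6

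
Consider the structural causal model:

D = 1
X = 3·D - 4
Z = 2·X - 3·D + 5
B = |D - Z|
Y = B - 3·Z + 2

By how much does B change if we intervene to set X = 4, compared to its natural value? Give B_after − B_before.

Under do(X=4), the mechanism X = 3·D - 4 is discarded; X is fixed at 4.
Z = 2·X - 3·D + 5  [with X=4, D=1]  = 10
B = |D - Z|  [with D=1, Z=10]  = 9
Without intervention: X = 3·D - 4  [with D=1]  = -1; Z = 2·X - 3·D + 5  [with X=-1, D=1]  = 0; B = |D - Z|  [with D=1, Z=0]  = 1.
Change = 9 − 1 = 8.

8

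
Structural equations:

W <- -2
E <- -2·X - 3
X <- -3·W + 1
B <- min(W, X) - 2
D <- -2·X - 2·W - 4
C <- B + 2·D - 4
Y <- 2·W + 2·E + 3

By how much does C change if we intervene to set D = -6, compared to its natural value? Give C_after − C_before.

16

The intervention breaks the incoming arrows to D: D <- -2·X - 2·W - 4 no longer applies, and D = -6.
X = -3·W + 1  [with W=-2]  = 7
B = min(W, X) - 2  [with W=-2, X=7]  = -4
C = B + 2·D - 4  [with B=-4, D=-6]  = -20
Without intervention: X = -3·W + 1  [with W=-2]  = 7; D = -2·X - 2·W - 4  [with X=7, W=-2]  = -14; B = min(W, X) - 2  [with W=-2, X=7]  = -4; C = B + 2·D - 4  [with B=-4, D=-14]  = -36.
Change = -20 − (-36) = 16.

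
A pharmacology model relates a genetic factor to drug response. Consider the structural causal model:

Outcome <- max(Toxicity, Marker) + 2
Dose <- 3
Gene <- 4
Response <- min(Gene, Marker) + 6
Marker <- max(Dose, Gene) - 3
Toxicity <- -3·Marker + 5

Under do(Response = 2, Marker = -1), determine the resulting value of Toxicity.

8

The joint intervention fixes Response = 2, Marker = -1, removing each variable's own equation.
Toxicity = -3·Marker + 5  [with Marker=-1]  = 8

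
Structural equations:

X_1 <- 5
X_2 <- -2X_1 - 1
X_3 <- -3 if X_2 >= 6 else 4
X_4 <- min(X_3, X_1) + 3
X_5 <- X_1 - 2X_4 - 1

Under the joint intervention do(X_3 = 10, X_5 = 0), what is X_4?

The joint intervention fixes X_3 = 10, X_5 = 0, removing each variable's own equation.
X_4 = min(X_3, X_1) + 3  [with X_3=10, X_1=5]  = 8

8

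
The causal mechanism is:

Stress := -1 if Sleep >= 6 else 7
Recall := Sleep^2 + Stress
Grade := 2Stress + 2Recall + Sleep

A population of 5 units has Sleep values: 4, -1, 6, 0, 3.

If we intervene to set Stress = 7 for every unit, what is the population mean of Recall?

19.4

do(Stress=7) breaks Stress's dependence on Sleep. With Stress=7 fixed, Recall across the units is 23, 8, 43, 7, 16, mean 19.4.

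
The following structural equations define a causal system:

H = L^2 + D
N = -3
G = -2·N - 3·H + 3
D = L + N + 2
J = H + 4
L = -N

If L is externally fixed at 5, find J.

Under do(L=5), the mechanism L = -N is discarded; L is fixed at 5.
D = L + N + 2  [with L=5, N=-3]  = 4
H = L^2 + D  [with L=5, D=4]  = 29
J = H + 4  [with H=29]  = 33

33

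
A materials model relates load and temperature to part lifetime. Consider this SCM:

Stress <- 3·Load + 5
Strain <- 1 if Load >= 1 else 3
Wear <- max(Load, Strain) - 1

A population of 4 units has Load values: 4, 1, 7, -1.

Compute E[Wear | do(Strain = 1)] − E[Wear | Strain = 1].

-0.75

The intervention sets Strain=1 in all 4 units regardless of Load. Recomputing Wear per unit gives 3, 0, 6, 0; average 2.25.
E[Wear|Strain=1] averages over only the 3 units with Strain=1 (Load = 4, 1, 7): Wear = 3, 0, 6, mean 3.
Difference = 2.25 − 3 = -0.75.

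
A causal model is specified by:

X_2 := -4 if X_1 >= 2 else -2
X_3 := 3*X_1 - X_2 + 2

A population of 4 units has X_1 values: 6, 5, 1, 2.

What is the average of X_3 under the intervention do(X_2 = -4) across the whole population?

16.5

Every unit gets X_2=-4 under the intervention. X_3 values become 24, 21, 9, 12; E[X_3|do(X_2=-4)] = 16.5.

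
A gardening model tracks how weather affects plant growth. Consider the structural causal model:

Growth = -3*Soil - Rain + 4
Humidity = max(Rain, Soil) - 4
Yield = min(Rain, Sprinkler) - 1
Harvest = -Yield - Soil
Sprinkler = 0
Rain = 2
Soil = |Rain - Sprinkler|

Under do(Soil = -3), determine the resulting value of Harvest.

The intervention breaks the incoming arrows to Soil: Soil = |Rain - Sprinkler| no longer applies, and Soil = -3.
Yield = min(Rain, Sprinkler) - 1  [with Rain=2, Sprinkler=0]  = -1
Harvest = -Yield - Soil  [with Yield=-1, Soil=-3]  = 4

4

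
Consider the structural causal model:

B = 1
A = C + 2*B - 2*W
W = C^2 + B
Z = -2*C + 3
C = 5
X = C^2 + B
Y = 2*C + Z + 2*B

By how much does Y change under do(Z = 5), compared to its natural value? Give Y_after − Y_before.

12

The intervention breaks the incoming arrows to Z: Z = -2*C + 3 no longer applies, and Z = 5.
Y = 2*C + Z + 2*B  [with C=5, Z=5, B=1]  = 17
Without intervention: Z = -2*C + 3  [with C=5]  = -7; Y = 2*C + Z + 2*B  [with C=5, Z=-7, B=1]  = 5.
Change = 17 − 5 = 12.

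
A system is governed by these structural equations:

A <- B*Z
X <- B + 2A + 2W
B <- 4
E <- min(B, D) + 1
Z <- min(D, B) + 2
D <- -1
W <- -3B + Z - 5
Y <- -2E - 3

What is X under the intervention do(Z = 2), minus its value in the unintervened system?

The intervention breaks the incoming arrows to Z: Z <- min(D, B) + 2 no longer applies, and Z = 2.
W = -3B + Z - 5  [with B=4, Z=2]  = -15
A = B*Z  [with B=4, Z=2]  = 8
X = B + 2A + 2W  [with B=4, A=8, W=-15]  = -10
Without intervention: Z = min(D, B) + 2  [with D=-1, B=4]  = 1; W = -3B + Z - 5  [with B=4, Z=1]  = -16; A = B*Z  [with B=4, Z=1]  = 4; X = B + 2A + 2W  [with B=4, A=4, W=-16]  = -20.
Change = -10 − (-20) = 10.

10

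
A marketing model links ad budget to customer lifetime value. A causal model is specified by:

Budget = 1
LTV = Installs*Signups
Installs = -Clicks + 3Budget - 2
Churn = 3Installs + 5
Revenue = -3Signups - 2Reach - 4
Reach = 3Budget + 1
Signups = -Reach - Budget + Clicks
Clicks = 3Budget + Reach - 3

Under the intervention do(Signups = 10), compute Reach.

4

Under do(Signups=10), the mechanism Signups = -Reach - Budget + Clicks is discarded; Signups is fixed at 10.
No directed path runs from Signups to Reach, so Reach keeps its natural value.
Reach = 3Budget + 1  [with Budget=1]  = 4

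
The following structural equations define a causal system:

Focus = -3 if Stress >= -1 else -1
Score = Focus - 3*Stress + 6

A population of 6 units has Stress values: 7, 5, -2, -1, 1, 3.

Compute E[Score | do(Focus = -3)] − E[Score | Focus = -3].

The intervention sets Focus=-3 in all 6 units regardless of Stress. Recomputing Score per unit gives -18, -12, 9, 6, 0, -6; average -3.5.
Conditioning on Focus=-3 selects the 5 unit(s) with Stress ∈ {7, 5, -1, 1, 3}. Their Score values: -18, -12, 6, 0, -6. Mean = -6.
Difference = -3.5 − (-6) = 2.5.

2.5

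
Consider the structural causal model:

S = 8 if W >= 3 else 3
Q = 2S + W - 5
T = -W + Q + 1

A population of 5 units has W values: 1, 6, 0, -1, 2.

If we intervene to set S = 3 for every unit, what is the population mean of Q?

2.6

Every unit gets S=3 under the intervention. Q values become 2, 7, 1, 0, 3; E[Q|do(S=3)] = 2.6.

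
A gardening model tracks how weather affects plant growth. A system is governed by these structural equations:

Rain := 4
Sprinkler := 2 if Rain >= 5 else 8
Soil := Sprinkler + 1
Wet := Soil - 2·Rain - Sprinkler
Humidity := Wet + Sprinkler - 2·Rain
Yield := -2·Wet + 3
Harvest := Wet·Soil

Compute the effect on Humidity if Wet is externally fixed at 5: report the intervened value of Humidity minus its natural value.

Intervening sets Wet = 5 and removes its equation (Wet := Soil - 2·Rain - Sprinkler).
Sprinkler = 2 if Rain >= 5 else 8  [with Rain=4]  = 8
Humidity = Wet + Sprinkler - 2·Rain  [with Wet=5, Sprinkler=8, Rain=4]  = 5
Without intervention: Sprinkler = 2 if Rain >= 5 else 8  [with Rain=4]  = 8; Soil = Sprinkler + 1  [with Sprinkler=8]  = 9; Wet = Soil - 2·Rain - Sprinkler  [with Soil=9, Rain=4, Sprinkler=8]  = -7; Humidity = Wet + Sprinkler - 2·Rain  [with Wet=-7, Sprinkler=8, Rain=4]  = -7.
Change = 5 − (-7) = 12.

12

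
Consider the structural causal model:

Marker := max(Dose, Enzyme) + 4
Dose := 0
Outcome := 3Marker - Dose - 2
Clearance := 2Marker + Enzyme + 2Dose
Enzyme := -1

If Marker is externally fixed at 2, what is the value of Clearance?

3

The intervention breaks the incoming arrows to Marker: Marker := max(Dose, Enzyme) + 4 no longer applies, and Marker = 2.
Clearance = 2Marker + Enzyme + 2Dose  [with Marker=2, Enzyme=-1, Dose=0]  = 3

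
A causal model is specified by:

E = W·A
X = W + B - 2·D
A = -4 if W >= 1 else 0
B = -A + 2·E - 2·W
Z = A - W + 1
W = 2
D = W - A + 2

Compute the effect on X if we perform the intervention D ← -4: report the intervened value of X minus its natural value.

The intervention breaks the incoming arrows to D: D = W - A + 2 no longer applies, and D = -4.
A = -4 if W >= 1 else 0  [with W=2]  = -4
E = W·A  [with W=2, A=-4]  = -8
B = -A + 2·E - 2·W  [with A=-4, E=-8, W=2]  = -16
X = W + B - 2·D  [with W=2, B=-16, D=-4]  = -6
Without intervention: A = -4 if W >= 1 else 0  [with W=2]  = -4; D = W - A + 2  [with W=2, A=-4]  = 8; E = W·A  [with W=2, A=-4]  = -8; B = -A + 2·E - 2·W  [with A=-4, E=-8, W=2]  = -16; X = W + B - 2·D  [with W=2, B=-16, D=8]  = -30.
Change = -6 − (-30) = 24.

24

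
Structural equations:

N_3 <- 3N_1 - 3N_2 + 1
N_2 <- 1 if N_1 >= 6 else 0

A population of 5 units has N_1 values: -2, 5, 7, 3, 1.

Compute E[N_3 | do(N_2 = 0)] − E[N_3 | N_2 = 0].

Under do(N_2=0), N_2's equation is replaced by N_2=0 for every unit. Per-unit N_3: -5, 16, 22, 10, 4. Mean = 9.4.
Conditioning on N_2=0 selects the 4 unit(s) with N_1 ∈ {-2, 5, 3, 1}. Their N_3 values: -5, 16, 10, 4. Mean = 6.25.
Difference = 9.4 − 6.25 = 3.15.

3.15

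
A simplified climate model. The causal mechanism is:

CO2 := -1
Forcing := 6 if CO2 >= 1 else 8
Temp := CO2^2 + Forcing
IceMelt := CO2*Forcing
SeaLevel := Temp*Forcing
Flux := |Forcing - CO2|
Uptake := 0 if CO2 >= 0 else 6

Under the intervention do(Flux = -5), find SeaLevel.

do(Flux=-5) replaces the equation Flux := |Forcing - CO2| with the constant Flux = -5.
Since SeaLevel is not a descendant of the intervened variable, it is unaffected.
Forcing = 6 if CO2 >= 1 else 8  [with CO2=-1]  = 8
Temp = CO2^2 + Forcing  [with CO2=-1, Forcing=8]  = 9
SeaLevel = Temp*Forcing  [with Temp=9, Forcing=8]  = 72

72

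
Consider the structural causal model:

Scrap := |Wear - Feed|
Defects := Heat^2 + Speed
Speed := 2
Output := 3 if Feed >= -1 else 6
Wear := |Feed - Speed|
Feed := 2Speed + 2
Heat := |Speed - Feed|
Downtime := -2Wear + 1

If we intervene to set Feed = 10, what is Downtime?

do(Feed=10) replaces the equation Feed := 2Speed + 2 with the constant Feed = 10.
Wear = |Feed - Speed|  [with Feed=10, Speed=2]  = 8
Downtime = -2Wear + 1  [with Wear=8]  = -15

-15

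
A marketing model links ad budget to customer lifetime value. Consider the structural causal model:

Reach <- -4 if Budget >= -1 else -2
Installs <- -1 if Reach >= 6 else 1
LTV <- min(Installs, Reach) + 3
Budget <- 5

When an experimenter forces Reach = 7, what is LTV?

2

Under do(Reach=7), the mechanism Reach <- -4 if Budget >= -1 else -2 is discarded; Reach is fixed at 7.
Installs = -1 if Reach >= 6 else 1  [with Reach=7]  = -1
LTV = min(Installs, Reach) + 3  [with Installs=-1, Reach=7]  = 2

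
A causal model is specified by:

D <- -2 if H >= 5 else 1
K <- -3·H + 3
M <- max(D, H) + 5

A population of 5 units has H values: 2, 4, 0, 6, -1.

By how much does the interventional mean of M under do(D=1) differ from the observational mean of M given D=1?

0.8

do(D=1) breaks D's dependence on H. With D=1 fixed, M across the units is 7, 9, 6, 11, 6, mean 7.8.
Conditioning on D=1 selects the 4 unit(s) with H ∈ {2, 4, 0, -1}. Their M values: 7, 9, 6, 6. Mean = 7.
Difference = 7.8 − 7 = 0.8.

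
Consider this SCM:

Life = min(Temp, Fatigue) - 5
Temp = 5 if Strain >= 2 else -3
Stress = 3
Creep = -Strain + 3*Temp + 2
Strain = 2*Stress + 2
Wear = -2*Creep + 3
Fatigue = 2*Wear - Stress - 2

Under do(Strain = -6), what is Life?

Under do(Strain=-6), the mechanism Strain = 2*Stress + 2 is discarded; Strain is fixed at -6.
Temp = 5 if Strain >= 2 else -3  [with Strain=-6]  = -3
Creep = -Strain + 3*Temp + 2  [with Strain=-6, Temp=-3]  = -1
Wear = -2*Creep + 3  [with Creep=-1]  = 5
Fatigue = 2*Wear - Stress - 2  [with Wear=5, Stress=3]  = 5
Life = min(Temp, Fatigue) - 5  [with Temp=-3, Fatigue=5]  = -8

-8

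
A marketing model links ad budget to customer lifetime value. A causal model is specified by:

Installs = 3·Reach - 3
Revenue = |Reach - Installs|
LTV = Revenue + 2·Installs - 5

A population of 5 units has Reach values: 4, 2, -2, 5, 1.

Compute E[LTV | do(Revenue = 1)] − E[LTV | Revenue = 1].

3

Every unit gets Revenue=1 under the intervention. LTV values become 14, 2, -22, 20, -4; E[LTV|do(Revenue=1)] = 2.
E[LTV|Revenue=1] averages over only the 2 units with Revenue=1 (Reach = 2, 1): LTV = 2, -4, mean -1.
Difference = 2 − (-1) = 3.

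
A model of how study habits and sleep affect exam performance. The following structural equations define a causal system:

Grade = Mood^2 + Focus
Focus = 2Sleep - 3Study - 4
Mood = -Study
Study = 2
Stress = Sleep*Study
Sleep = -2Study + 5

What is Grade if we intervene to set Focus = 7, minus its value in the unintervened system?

15

Under do(Focus=7), the mechanism Focus = 2Sleep - 3Study - 4 is discarded; Focus is fixed at 7.
Mood = -Study  [with Study=2]  = -2
Grade = Mood^2 + Focus  [with Mood=-2, Focus=7]  = 11
Without intervention: Sleep = -2Study + 5  [with Study=2]  = 1; Focus = 2Sleep - 3Study - 4  [with Sleep=1, Study=2]  = -8; Mood = -Study  [with Study=2]  = -2; Grade = Mood^2 + Focus  [with Mood=-2, Focus=-8]  = -4.
Change = 11 − (-4) = 15.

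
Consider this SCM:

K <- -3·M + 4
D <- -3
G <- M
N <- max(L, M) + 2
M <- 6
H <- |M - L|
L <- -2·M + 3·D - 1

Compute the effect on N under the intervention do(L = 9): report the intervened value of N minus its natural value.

3

The intervention breaks the incoming arrows to L: L <- -2·M + 3·D - 1 no longer applies, and L = 9.
N = max(L, M) + 2  [with L=9, M=6]  = 11
Without intervention: L = -2·M + 3·D - 1  [with M=6, D=-3]  = -22; N = max(L, M) + 2  [with L=-22, M=6]  = 8.
Change = 11 − 8 = 3.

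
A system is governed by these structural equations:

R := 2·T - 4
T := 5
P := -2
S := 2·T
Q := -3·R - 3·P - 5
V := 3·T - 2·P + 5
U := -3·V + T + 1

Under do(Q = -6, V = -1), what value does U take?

9

Under do(Q = -6, V = -1), each intervened variable's structural equation is replaced by its fixed value.
U = -3·V + T + 1  [with V=-1, T=5]  = 9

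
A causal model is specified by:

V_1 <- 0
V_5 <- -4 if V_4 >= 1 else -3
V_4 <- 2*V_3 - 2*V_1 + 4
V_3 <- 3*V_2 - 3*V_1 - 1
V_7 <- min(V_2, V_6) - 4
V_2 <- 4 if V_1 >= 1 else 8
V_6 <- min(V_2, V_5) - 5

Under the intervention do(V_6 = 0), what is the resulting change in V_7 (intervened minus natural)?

Intervening sets V_6 = 0 and removes its equation (V_6 <- min(V_2, V_5) - 5).
V_2 = 4 if V_1 >= 1 else 8  [with V_1=0]  = 8
V_7 = min(V_2, V_6) - 4  [with V_2=8, V_6=0]  = -4
Without intervention: V_2 = 4 if V_1 >= 1 else 8  [with V_1=0]  = 8; V_3 = 3*V_2 - 3*V_1 - 1  [with V_2=8, V_1=0]  = 23; V_4 = 2*V_3 - 2*V_1 + 4  [with V_3=23, V_1=0]  = 50; V_5 = -4 if V_4 >= 1 else -3  [with V_4=50]  = -4; V_6 = min(V_2, V_5) - 5  [with V_2=8, V_5=-4]  = -9; V_7 = min(V_2, V_6) - 4  [with V_2=8, V_6=-9]  = -13.
Change = -4 − (-13) = 9.

9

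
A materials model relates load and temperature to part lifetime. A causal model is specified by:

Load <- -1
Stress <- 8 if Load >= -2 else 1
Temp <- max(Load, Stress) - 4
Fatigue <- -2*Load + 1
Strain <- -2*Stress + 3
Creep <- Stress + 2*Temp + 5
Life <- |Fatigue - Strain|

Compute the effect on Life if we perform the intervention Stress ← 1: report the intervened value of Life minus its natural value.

-14

Under do(Stress=1), the mechanism Stress <- 8 if Load >= -2 else 1 is discarded; Stress is fixed at 1.
Strain = -2*Stress + 3  [with Stress=1]  = 1
Fatigue = -2*Load + 1  [with Load=-1]  = 3
Life = |Fatigue - Strain|  [with Fatigue=3, Strain=1]  = 2
Without intervention: Stress = 8 if Load >= -2 else 1  [with Load=-1]  = 8; Strain = -2*Stress + 3  [with Stress=8]  = -13; Fatigue = -2*Load + 1  [with Load=-1]  = 3; Life = |Fatigue - Strain|  [with Fatigue=3, Strain=-13]  = 16.
Change = 2 − 16 = -14.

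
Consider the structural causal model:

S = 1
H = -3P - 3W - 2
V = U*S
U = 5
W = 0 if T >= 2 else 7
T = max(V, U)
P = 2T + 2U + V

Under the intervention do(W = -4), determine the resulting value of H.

-65

Under do(W=-4), the mechanism W = 0 if T >= 2 else 7 is discarded; W is fixed at -4.
V = U*S  [with U=5, S=1]  = 5
T = max(V, U)  [with V=5, U=5]  = 5
P = 2T + 2U + V  [with T=5, U=5, V=5]  = 25
H = -3P - 3W - 2  [with P=25, W=-4]  = -65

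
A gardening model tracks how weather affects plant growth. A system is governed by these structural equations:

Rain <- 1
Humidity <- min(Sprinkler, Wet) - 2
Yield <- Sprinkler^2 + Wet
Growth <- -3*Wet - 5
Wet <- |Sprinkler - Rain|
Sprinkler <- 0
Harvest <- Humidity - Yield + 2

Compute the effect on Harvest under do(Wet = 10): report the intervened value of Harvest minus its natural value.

The intervention breaks the incoming arrows to Wet: Wet <- |Sprinkler - Rain| no longer applies, and Wet = 10.
Humidity = min(Sprinkler, Wet) - 2  [with Sprinkler=0, Wet=10]  = -2
Yield = Sprinkler^2 + Wet  [with Sprinkler=0, Wet=10]  = 10
Harvest = Humidity - Yield + 2  [with Humidity=-2, Yield=10]  = -10
Without intervention: Wet = |Sprinkler - Rain|  [with Sprinkler=0, Rain=1]  = 1; Humidity = min(Sprinkler, Wet) - 2  [with Sprinkler=0, Wet=1]  = -2; Yield = Sprinkler^2 + Wet  [with Sprinkler=0, Wet=1]  = 1; Harvest = Humidity - Yield + 2  [with Humidity=-2, Yield=1]  = -1.
Change = -10 − (-1) = -9.

-9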